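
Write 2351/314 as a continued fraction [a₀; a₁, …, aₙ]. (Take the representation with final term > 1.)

[7; 2, 19, 8]

2351 = 7*314 + 153
314 = 2*153 + 8
153 = 19*8 + 1
8 = 8*1 + 0  (stop)
So 2351/314 = [7; 2, 19, 8].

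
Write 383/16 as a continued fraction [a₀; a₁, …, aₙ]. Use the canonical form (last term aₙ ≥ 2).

383 = 23×16 + 15
16 = 1×15 + 1
15 = 15×1 + 0  (stop)
So 383/16 = [23; 1, 15].

[23; 1, 15]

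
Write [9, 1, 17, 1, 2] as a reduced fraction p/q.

557/56

Using pₖ = aₖpₖ₋₁ + pₖ₋₂ and qₖ = aₖqₖ₋₁ + qₖ₋₂:
  k=0: a=9, p=9, q=1
  k=1: a=1, p=10, q=1
  k=2: a=17, p=179, q=18
  k=3: a=1, p=189, q=19
  k=4: a=2, p=557, q=56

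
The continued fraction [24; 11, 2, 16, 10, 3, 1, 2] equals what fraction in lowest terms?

Fold from the inside: start with 2/1.
  1 + 1/2 = 3/2
  3 + 2/3 = 11/3
  10 + 3/11 = 113/11
  16 + 11/113 = 1819/113
  2 + 113/1819 = 3751/1819
  11 + 1819/3751 = 43080/3751
  24 + 3751/43080 = 1037671/43080

1037671/43080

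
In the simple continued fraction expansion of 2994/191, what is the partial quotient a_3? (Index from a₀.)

12

2994 = 15·191 + 129   →  a_0 = 15
191 = 1·129 + 62   →  a_1 = 1
129 = 2·62 + 5   →  a_2 = 2
62 = 12·5 + 2   →  a_3 = 12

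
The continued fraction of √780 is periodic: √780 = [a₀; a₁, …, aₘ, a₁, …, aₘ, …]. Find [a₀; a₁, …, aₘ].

a₀ = ⌊√780⌋ = 27.
With m₀=0, d₀=1 and mₖ₊₁ = dₖaₖ − mₖ, dₖ₊₁ = (n − mₖ₊₁²)/dₖ, aₖ₊₁ = ⌊(a₀+mₖ₊₁)/dₖ₊₁⌋:
  k=1: m=27, d=51, a=1
  k=2: m=24, d=4, a=12
  k=3: m=24, d=51, a=1
  k=4: m=27, d=1, a=54
d=1 and a=2a₀=54 at k=4, so the next step gives (m, d) = (27, 51) again — its k=1 value — and the period has length 4.

[27; 1, 12, 1, 54]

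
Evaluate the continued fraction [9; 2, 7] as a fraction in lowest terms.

142/15

Using pₖ = aₖpₖ₋₁ + pₖ₋₂ and qₖ = aₖqₖ₋₁ + qₖ₋₂:
  k=0: a=9, p=9, q=1
  k=1: a=2, p=19, q=2
  k=2: a=7, p=142, q=15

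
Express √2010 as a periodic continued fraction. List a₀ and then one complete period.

a₀ = ⌊√2010⌋ = 44.
With m₀=0, d₀=1 and mₖ₊₁ = dₖaₖ − mₖ, dₖ₊₁ = (n − mₖ₊₁²)/dₖ, aₖ₊₁ = ⌊(a₀+mₖ₊₁)/dₖ₊₁⌋:
  k=1: m=44, d=74, a=1
  k=2: m=30, d=15, a=4
  k=3: m=30, d=74, a=1
  k=4: m=44, d=1, a=88
d=1 and a=2a₀=88 at k=4, so the next step gives (m, d) = (44, 74) again — its k=1 value — and the period has length 4.

[44; 1, 4, 1, 88]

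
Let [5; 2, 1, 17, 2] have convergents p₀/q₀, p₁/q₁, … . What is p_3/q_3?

283/53

Using pₖ = aₖpₖ₋₁ + pₖ₋₂, qₖ = aₖqₖ₋₁ + qₖ₋₂ (with p₋₁=1, p₋₂=0, q₋₁=0, q₋₂=1):
  k=0: a=5, p=5, q=1
  k=1: a=2, p=11, q=2
  k=2: a=1, p=16, q=3
  k=3: a=17, p=283, q=53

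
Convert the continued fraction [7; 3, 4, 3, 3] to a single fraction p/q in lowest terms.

Fold from the inside: start with 3/1.
  3 + 1/3 = 10/3
  4 + 3/10 = 43/10
  3 + 10/43 = 139/43
  7 + 43/139 = 1016/139

1016/139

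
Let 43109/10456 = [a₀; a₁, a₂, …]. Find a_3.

3

43109 = 4·10456 + 1285   →  a_0 = 4
10456 = 8·1285 + 176   →  a_1 = 8
1285 = 7·176 + 53   →  a_2 = 7
176 = 3·53 + 17   →  a_3 = 3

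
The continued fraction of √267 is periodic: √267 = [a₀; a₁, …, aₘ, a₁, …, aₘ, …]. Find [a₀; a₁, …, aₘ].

[16; 2, 1, 15, 1, 2, 32]

a₀ = ⌊√267⌋ = 16.
With m₀=0, d₀=1 and mₖ₊₁ = dₖaₖ − mₖ, dₖ₊₁ = (n − mₖ₊₁²)/dₖ, aₖ₊₁ = ⌊(a₀+mₖ₊₁)/dₖ₊₁⌋:
  k=1: m=16, d=11, a=2
  k=2: m=6, d=21, a=1
  k=3: m=15, d=2, a=15
  k=4: m=15, d=21, a=1
  k=5: m=6, d=11, a=2
  k=6: m=16, d=1, a=32
d=1 and a=2a₀=32 at k=6, so the next step gives (m, d) = (16, 11) again — its k=1 value — and the period has length 6.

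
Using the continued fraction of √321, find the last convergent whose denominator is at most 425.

√321 = [17; 1, 10, 1, 34, …] (period length 4).
Convergents:
  p_0/q_0 = 17/1
  p_1/q_1 = 18/1
  p_2/q_2 = 197/11
  p_3/q_3 = 215/12
  p_4/q_4 = 7507/419
  p_5/q_5 = 7722/431
q_4 = 419 ≤ 425 < 431 = q_5, so the answer is 7507/419.

7507/419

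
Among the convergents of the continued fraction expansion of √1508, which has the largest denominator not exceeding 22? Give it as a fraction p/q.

√1508 = [38; 1, 4, 1, 76, …] (period length 4).
Convergents:
  p_0/q_0 = 38/1
  p_1/q_1 = 39/1
  p_2/q_2 = 194/5
  p_3/q_3 = 233/6
  p_4/q_4 = 17902/461
q_3 = 6 ≤ 22 < 461 = q_4, so the answer is 233/6.

233/6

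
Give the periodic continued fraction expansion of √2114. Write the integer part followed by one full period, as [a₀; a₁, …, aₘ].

a₀ = ⌊√2114⌋ = 45.
With m₀=0, d₀=1 and mₖ₊₁ = dₖaₖ − mₖ, dₖ₊₁ = (n − mₖ₊₁²)/dₖ, aₖ₊₁ = ⌊(a₀+mₖ₊₁)/dₖ₊₁⌋:
  k=1: m=45, d=89, a=1
  k=2: m=44, d=2, a=44
  k=3: m=44, d=89, a=1
  k=4: m=45, d=1, a=90
d=1 and a=2a₀=90 at k=4, so the next step gives (m, d) = (45, 89) again — its k=1 value — and the period has length 4.

[45; 1, 44, 1, 90]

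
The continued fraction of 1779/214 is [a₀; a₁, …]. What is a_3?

6

1779 = 8·214 + 67   →  a_0 = 8
214 = 3·67 + 13   →  a_1 = 3
67 = 5·13 + 2   →  a_2 = 5
13 = 6·2 + 1   →  a_3 = 6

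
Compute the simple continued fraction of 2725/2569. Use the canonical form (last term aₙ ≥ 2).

2725 = 1*2569 + 156
2569 = 16*156 + 73
156 = 2*73 + 10
73 = 7*10 + 3
10 = 3*3 + 1
3 = 3*1 + 0  (stop)
So 2725/2569 = [1; 16, 2, 7, 3, 3].

[1; 16, 2, 7, 3, 3]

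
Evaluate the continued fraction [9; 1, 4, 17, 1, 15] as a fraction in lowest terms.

Using pₖ = aₖpₖ₋₁ + pₖ₋₂ and qₖ = aₖqₖ₋₁ + qₖ₋₂:
  k=0: a=9, p=9, q=1
  k=1: a=1, p=10, q=1
  k=2: a=4, p=49, q=5
  k=3: a=17, p=843, q=86
  k=4: a=1, p=892, q=91
  k=5: a=15, p=14223, q=1451

14223/1451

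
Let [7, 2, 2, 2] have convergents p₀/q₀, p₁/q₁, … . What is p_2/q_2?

37/5

Using pₖ = aₖpₖ₋₁ + pₖ₋₂, qₖ = aₖqₖ₋₁ + qₖ₋₂ (with p₋₁=1, p₋₂=0, q₋₁=0, q₋₂=1):
  k=0: a=7, p=7, q=1
  k=1: a=2, p=15, q=2
  k=2: a=2, p=37, q=5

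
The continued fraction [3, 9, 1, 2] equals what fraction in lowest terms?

Fold from the inside: start with 2/1.
  1 + 1/2 = 3/2
  9 + 2/3 = 29/3
  3 + 3/29 = 90/29

90/29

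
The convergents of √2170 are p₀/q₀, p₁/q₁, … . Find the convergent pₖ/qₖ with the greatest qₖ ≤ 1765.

52313/1123

√2170 = [46; 1, 1, 2, 1, 1, 92, …] (period length 6).
Convergents:
  p_0/q_0 = 46/1
  p_1/q_1 = 47/1
  p_2/q_2 = 93/2
  p_3/q_3 = 233/5
  p_4/q_4 = 326/7
  p_5/q_5 = 559/12
  p_6/q_6 = 51754/1111
  p_7/q_7 = 52313/1123
  p_8/q_8 = 104067/2234
q_7 = 1123 ≤ 1765 < 2234 = q_8, so the answer is 52313/1123.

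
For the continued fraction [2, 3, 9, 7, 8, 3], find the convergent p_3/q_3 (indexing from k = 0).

Using pₖ = aₖpₖ₋₁ + pₖ₋₂, qₖ = aₖqₖ₋₁ + qₖ₋₂ (with p₋₁=1, p₋₂=0, q₋₁=0, q₋₂=1):
  k=0: a=2, p=2, q=1
  k=1: a=3, p=7, q=3
  k=2: a=9, p=65, q=28
  k=3: a=7, p=462, q=199

462/199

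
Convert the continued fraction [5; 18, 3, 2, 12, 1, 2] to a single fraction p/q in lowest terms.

25420/5029

Using pₖ = aₖpₖ₋₁ + pₖ₋₂ and qₖ = aₖqₖ₋₁ + qₖ₋₂:
  k=0: a=5, p=5, q=1
  k=1: a=18, p=91, q=18
  k=2: a=3, p=278, q=55
  k=3: a=2, p=647, q=128
  k=4: a=12, p=8042, q=1591
  k=5: a=1, p=8689, q=1719
  k=6: a=2, p=25420, q=5029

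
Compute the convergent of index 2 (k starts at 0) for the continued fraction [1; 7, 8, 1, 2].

Using pₖ = aₖpₖ₋₁ + pₖ₋₂, qₖ = aₖqₖ₋₁ + qₖ₋₂ (with p₋₁=1, p₋₂=0, q₋₁=0, q₋₂=1):
  k=0: a=1, p=1, q=1
  k=1: a=7, p=8, q=7
  k=2: a=8, p=65, q=57

65/57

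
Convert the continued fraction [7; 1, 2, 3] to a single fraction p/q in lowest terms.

77/10

Using pₖ = aₖpₖ₋₁ + pₖ₋₂ and qₖ = aₖqₖ₋₁ + qₖ₋₂:
  k=0: a=7, p=7, q=1
  k=1: a=1, p=8, q=1
  k=2: a=2, p=23, q=3
  k=3: a=3, p=77, q=10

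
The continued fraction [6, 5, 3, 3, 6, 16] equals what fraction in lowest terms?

33400/5397

Fold from the inside: start with 16/1.
  6 + 1/16 = 97/16
  3 + 16/97 = 307/97
  3 + 97/307 = 1018/307
  5 + 307/1018 = 5397/1018
  6 + 1018/5397 = 33400/5397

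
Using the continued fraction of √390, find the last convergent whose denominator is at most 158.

3061/155

√390 = [19; 1, 2, 1, 38, …] (period length 4).
Convergents:
  p_0/q_0 = 19/1
  p_1/q_1 = 20/1
  p_2/q_2 = 59/3
  p_3/q_3 = 79/4
  p_4/q_4 = 3061/155
  p_5/q_5 = 3140/159
q_4 = 155 ≤ 158 < 159 = q_5, so the answer is 3061/155.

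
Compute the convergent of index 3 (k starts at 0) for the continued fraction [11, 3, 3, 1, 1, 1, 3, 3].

Using pₖ = aₖpₖ₋₁ + pₖ₋₂, qₖ = aₖqₖ₋₁ + qₖ₋₂ (with p₋₁=1, p₋₂=0, q₋₁=0, q₋₂=1):
  k=0: a=11, p=11, q=1
  k=1: a=3, p=34, q=3
  k=2: a=3, p=113, q=10
  k=3: a=1, p=147, q=13

147/13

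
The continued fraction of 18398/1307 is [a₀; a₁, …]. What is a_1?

13

18398 = 14·1307 + 100   →  a_0 = 14
1307 = 13·100 + 7   →  a_1 = 13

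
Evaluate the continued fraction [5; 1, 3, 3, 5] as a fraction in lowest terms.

398/69

Fold from the inside: start with 5/1.
  3 + 1/5 = 16/5
  3 + 5/16 = 53/16
  1 + 16/53 = 69/53
  5 + 53/69 = 398/69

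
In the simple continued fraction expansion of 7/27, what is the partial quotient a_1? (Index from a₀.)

3

7 = 0·27 + 7   →  a_0 = 0
27 = 3·7 + 6   →  a_1 = 3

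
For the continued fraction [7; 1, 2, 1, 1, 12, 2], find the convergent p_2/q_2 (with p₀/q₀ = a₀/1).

Using pₖ = aₖpₖ₋₁ + pₖ₋₂, qₖ = aₖqₖ₋₁ + qₖ₋₂ (with p₋₁=1, p₋₂=0, q₋₁=0, q₋₂=1):
  k=0: a=7, p=7, q=1
  k=1: a=1, p=8, q=1
  k=2: a=2, p=23, q=3

23/3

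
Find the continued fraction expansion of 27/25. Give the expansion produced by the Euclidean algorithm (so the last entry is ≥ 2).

[1; 12, 2]

27 = 1×25 + 2
25 = 12×2 + 1
2 = 2×1 + 0  (stop)
So 27/25 = [1; 12, 2].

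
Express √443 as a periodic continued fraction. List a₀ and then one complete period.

[21; 21, 42]

a₀ = ⌊√443⌋ = 21.
With m₀=0, d₀=1 and mₖ₊₁ = dₖaₖ − mₖ, dₖ₊₁ = (n − mₖ₊₁²)/dₖ, aₖ₊₁ = ⌊(a₀+mₖ₊₁)/dₖ₊₁⌋:
  k=1: m=21, d=2, a=21
  k=2: m=21, d=1, a=42
d=1 and a=2a₀=42 at k=2, so the next step gives (m, d) = (21, 2) again — its k=1 value — and the period has length 2.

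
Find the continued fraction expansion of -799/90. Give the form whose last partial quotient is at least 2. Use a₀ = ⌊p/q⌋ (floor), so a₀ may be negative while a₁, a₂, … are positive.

[-9; 8, 5, 2]

-799 = -9·90 + 11
90 = 8·11 + 2
11 = 5·2 + 1
2 = 2·1 + 0  (stop)
So -799/90 = [-9; 8, 5, 2].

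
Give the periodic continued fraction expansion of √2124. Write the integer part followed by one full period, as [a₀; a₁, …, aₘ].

a₀ = ⌊√2124⌋ = 46.
With m₀=0, d₀=1 and mₖ₊₁ = dₖaₖ − mₖ, dₖ₊₁ = (n − mₖ₊₁²)/dₖ, aₖ₊₁ = ⌊(a₀+mₖ₊₁)/dₖ₊₁⌋:
  k=1: m=46, d=8, a=11
  k=2: m=42, d=45, a=1
  k=3: m=3, d=47, a=1
  k=4: m=44, d=4, a=22
  k=5: m=44, d=47, a=1
  k=6: m=3, d=45, a=1
  k=7: m=42, d=8, a=11
  k=8: m=46, d=1, a=92
d=1 and a=2a₀=92 at k=8, so the next step gives (m, d) = (46, 8) again — its k=1 value — and the period has length 8.

[46; 11, 1, 1, 22, 1, 1, 11, 92]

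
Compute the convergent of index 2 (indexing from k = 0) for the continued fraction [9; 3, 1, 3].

37/4

Using pₖ = aₖpₖ₋₁ + pₖ₋₂, qₖ = aₖqₖ₋₁ + qₖ₋₂ (with p₋₁=1, p₋₂=0, q₋₁=0, q₋₂=1):
  k=0: a=9, p=9, q=1
  k=1: a=3, p=28, q=3
  k=2: a=1, p=37, q=4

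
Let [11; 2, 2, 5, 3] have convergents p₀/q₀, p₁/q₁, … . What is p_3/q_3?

308/27

Using pₖ = aₖpₖ₋₁ + pₖ₋₂, qₖ = aₖqₖ₋₁ + qₖ₋₂ (with p₋₁=1, p₋₂=0, q₋₁=0, q₋₂=1):
  k=0: a=11, p=11, q=1
  k=1: a=2, p=23, q=2
  k=2: a=2, p=57, q=5
  k=3: a=5, p=308, q=27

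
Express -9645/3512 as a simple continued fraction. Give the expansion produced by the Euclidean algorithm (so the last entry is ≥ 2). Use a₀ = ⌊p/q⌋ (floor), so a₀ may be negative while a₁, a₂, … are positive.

-9645 = -3·3512 + 891
3512 = 3·891 + 839
891 = 1·839 + 52
839 = 16·52 + 7
52 = 7·7 + 3
7 = 2·3 + 1
3 = 3·1 + 0  (stop)
So -9645/3512 = [-3; 3, 1, 16, 7, 2, 3].

[-3; 3, 1, 16, 7, 2, 3]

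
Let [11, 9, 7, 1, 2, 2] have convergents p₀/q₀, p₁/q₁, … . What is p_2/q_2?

Using pₖ = aₖpₖ₋₁ + pₖ₋₂, qₖ = aₖqₖ₋₁ + qₖ₋₂ (with p₋₁=1, p₋₂=0, q₋₁=0, q₋₂=1):
  k=0: a=11, p=11, q=1
  k=1: a=9, p=100, q=9
  k=2: a=7, p=711, q=64

711/64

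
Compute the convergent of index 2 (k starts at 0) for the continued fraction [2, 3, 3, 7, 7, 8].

23/10

Using pₖ = aₖpₖ₋₁ + pₖ₋₂, qₖ = aₖqₖ₋₁ + qₖ₋₂ (with p₋₁=1, p₋₂=0, q₋₁=0, q₋₂=1):
  k=0: a=2, p=2, q=1
  k=1: a=3, p=7, q=3
  k=2: a=3, p=23, q=10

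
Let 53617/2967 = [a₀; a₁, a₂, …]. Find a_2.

53617 = 18·2967 + 211   →  a_0 = 18
2967 = 14·211 + 13   →  a_1 = 14
211 = 16·13 + 3   →  a_2 = 16

16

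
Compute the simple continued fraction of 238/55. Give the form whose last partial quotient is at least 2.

238 = 4*55 + 18
55 = 3*18 + 1
18 = 18*1 + 0  (stop)
So 238/55 = [4; 3, 18].

[4; 3, 18]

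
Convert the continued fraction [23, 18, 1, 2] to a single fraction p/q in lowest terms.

Fold from the inside: start with 2/1.
  1 + 1/2 = 3/2
  18 + 2/3 = 56/3
  23 + 3/56 = 1291/56

1291/56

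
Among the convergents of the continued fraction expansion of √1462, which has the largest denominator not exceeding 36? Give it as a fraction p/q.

√1462 = [38; 4, 4, 4, 76, …] (period length 4).
Convergents:
  p_0/q_0 = 38/1
  p_1/q_1 = 153/4
  p_2/q_2 = 650/17
  p_3/q_3 = 2753/72
q_2 = 17 ≤ 36 < 72 = q_3, so the answer is 650/17.

650/17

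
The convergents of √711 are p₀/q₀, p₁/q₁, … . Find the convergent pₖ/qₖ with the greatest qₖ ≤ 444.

√711 = [26; 1, 1, 1, 52, …] (period length 4).
Convergents:
  p_0/q_0 = 26/1
  p_1/q_1 = 27/1
  p_2/q_2 = 53/2
  p_3/q_3 = 80/3
  p_4/q_4 = 4213/158
  p_5/q_5 = 4293/161
  p_6/q_6 = 8506/319
  p_7/q_7 = 12799/480
q_6 = 319 ≤ 444 < 480 = q_7, so the answer is 8506/319.

8506/319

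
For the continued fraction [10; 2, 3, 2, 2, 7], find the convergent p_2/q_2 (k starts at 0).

Using pₖ = aₖpₖ₋₁ + pₖ₋₂, qₖ = aₖqₖ₋₁ + qₖ₋₂ (with p₋₁=1, p₋₂=0, q₋₁=0, q₋₂=1):
  k=0: a=10, p=10, q=1
  k=1: a=2, p=21, q=2
  k=2: a=3, p=73, q=7

73/7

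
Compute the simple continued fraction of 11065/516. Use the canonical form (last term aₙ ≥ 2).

11065 = 21*516 + 229
516 = 2*229 + 58
229 = 3*58 + 55
58 = 1*55 + 3
55 = 18*3 + 1
3 = 3*1 + 0  (stop)
So 11065/516 = [21; 2, 3, 1, 18, 3].

[21; 2, 3, 1, 18, 3]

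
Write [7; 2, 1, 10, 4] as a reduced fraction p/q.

962/131

Fold from the inside: start with 4/1.
  10 + 1/4 = 41/4
  1 + 4/41 = 45/41
  2 + 41/45 = 131/45
  7 + 45/131 = 962/131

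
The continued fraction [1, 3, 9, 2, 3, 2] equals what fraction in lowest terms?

Fold from the inside: start with 2/1.
  3 + 1/2 = 7/2
  2 + 2/7 = 16/7
  9 + 7/16 = 151/16
  3 + 16/151 = 469/151
  1 + 151/469 = 620/469

620/469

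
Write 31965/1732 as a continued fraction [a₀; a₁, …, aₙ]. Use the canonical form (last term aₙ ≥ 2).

[18; 2, 5, 8, 9, 2]

31965 = 18·1732 + 789
1732 = 2·789 + 154
789 = 5·154 + 19
154 = 8·19 + 2
19 = 9·2 + 1
2 = 2·1 + 0  (stop)
So 31965/1732 = [18; 2, 5, 8, 9, 2].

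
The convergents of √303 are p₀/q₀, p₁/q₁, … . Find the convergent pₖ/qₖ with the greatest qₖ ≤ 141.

1027/59

√303 = [17; 2, 2, 5, 2, 2, 34, …] (period length 6).
Convergents:
  p_0/q_0 = 17/1
  p_1/q_1 = 35/2
  p_2/q_2 = 87/5
  p_3/q_3 = 470/27
  p_4/q_4 = 1027/59
  p_5/q_5 = 2524/145
q_4 = 59 ≤ 141 < 145 = q_5, so the answer is 1027/59.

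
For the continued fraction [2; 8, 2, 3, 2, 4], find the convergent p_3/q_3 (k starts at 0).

Using pₖ = aₖpₖ₋₁ + pₖ₋₂, qₖ = aₖqₖ₋₁ + qₖ₋₂ (with p₋₁=1, p₋₂=0, q₋₁=0, q₋₂=1):
  k=0: a=2, p=2, q=1
  k=1: a=8, p=17, q=8
  k=2: a=2, p=36, q=17
  k=3: a=3, p=125, q=59

125/59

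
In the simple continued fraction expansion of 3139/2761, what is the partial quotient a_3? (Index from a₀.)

3139 = 1·2761 + 378   →  a_0 = 1
2761 = 7·378 + 115   →  a_1 = 7
378 = 3·115 + 33   →  a_2 = 3
115 = 3·33 + 16   →  a_3 = 3

3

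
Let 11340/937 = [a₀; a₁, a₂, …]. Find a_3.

11340 = 12·937 + 96   →  a_0 = 12
937 = 9·96 + 73   →  a_1 = 9
96 = 1·73 + 23   →  a_2 = 1
73 = 3·23 + 4   →  a_3 = 3

3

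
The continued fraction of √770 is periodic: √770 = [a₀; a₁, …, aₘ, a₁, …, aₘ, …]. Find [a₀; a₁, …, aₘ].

a₀ = ⌊√770⌋ = 27.
With m₀=0, d₀=1 and mₖ₊₁ = dₖaₖ − mₖ, dₖ₊₁ = (n − mₖ₊₁²)/dₖ, aₖ₊₁ = ⌊(a₀+mₖ₊₁)/dₖ₊₁⌋:
  k=1: m=27, d=41, a=1
  k=2: m=14, d=14, a=2
  k=3: m=14, d=41, a=1
  k=4: m=27, d=1, a=54
d=1 and a=2a₀=54 at k=4, so the next step gives (m, d) = (27, 41) again — its k=1 value — and the period has length 4.

[27; 1, 2, 1, 54]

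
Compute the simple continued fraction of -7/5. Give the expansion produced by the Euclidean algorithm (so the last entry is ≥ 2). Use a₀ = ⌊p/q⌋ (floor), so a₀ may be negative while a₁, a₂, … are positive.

-7 = -2×5 + 3
5 = 1×3 + 2
3 = 1×2 + 1
2 = 2×1 + 0  (stop)
So -7/5 = [-2; 1, 1, 2].

[-2; 1, 1, 2]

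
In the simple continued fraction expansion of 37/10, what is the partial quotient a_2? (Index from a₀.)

37 = 3·10 + 7   →  a_0 = 3
10 = 1·7 + 3   →  a_1 = 1
7 = 2·3 + 1   →  a_2 = 2

2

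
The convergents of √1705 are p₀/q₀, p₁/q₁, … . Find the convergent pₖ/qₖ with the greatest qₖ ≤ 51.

991/24

√1705 = [41; 3, 2, 3, 82, …] (period length 4).
Convergents:
  p_0/q_0 = 41/1
  p_1/q_1 = 124/3
  p_2/q_2 = 289/7
  p_3/q_3 = 991/24
  p_4/q_4 = 81551/1975
q_3 = 24 ≤ 51 < 1975 = q_4, so the answer is 991/24.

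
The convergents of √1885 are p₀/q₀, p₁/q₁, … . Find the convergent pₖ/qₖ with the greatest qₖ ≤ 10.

√1885 = [43; 2, 2, 2, 86, …] (period length 4).
Convergents:
  p_0/q_0 = 43/1
  p_1/q_1 = 87/2
  p_2/q_2 = 217/5
  p_3/q_3 = 521/12
q_2 = 5 ≤ 10 < 12 = q_3, so the answer is 217/5.

217/5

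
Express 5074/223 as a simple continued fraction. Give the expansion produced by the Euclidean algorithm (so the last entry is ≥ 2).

[22; 1, 3, 18, 3]

5074 = 22*223 + 168
223 = 1*168 + 55
168 = 3*55 + 3
55 = 18*3 + 1
3 = 3*1 + 0  (stop)
So 5074/223 = [22; 1, 3, 18, 3].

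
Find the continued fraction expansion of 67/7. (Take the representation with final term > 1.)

67 = 9*7 + 4
7 = 1*4 + 3
4 = 1*3 + 1
3 = 3*1 + 0  (stop)
So 67/7 = [9; 1, 1, 3].

[9; 1, 1, 3]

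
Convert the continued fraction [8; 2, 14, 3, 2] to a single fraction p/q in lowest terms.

Using pₖ = aₖpₖ₋₁ + pₖ₋₂ and qₖ = aₖqₖ₋₁ + qₖ₋₂:
  k=0: a=8, p=8, q=1
  k=1: a=2, p=17, q=2
  k=2: a=14, p=246, q=29
  k=3: a=3, p=755, q=89
  k=4: a=2, p=1756, q=207

1756/207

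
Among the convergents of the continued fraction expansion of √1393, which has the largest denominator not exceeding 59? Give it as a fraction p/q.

√1393 = [37; 3, 10, 3, 74, …] (period length 4).
Convergents:
  p_0/q_0 = 37/1
  p_1/q_1 = 112/3
  p_2/q_2 = 1157/31
  p_3/q_3 = 3583/96
q_2 = 31 ≤ 59 < 96 = q_3, so the answer is 1157/31.

1157/31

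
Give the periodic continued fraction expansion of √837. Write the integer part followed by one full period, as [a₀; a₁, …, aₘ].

[28; 1, 13, 2, 13, 1, 56]

a₀ = ⌊√837⌋ = 28.
With m₀=0, d₀=1 and mₖ₊₁ = dₖaₖ − mₖ, dₖ₊₁ = (n − mₖ₊₁²)/dₖ, aₖ₊₁ = ⌊(a₀+mₖ₊₁)/dₖ₊₁⌋:
  k=1: m=28, d=53, a=1
  k=2: m=25, d=4, a=13
  k=3: m=27, d=27, a=2
  k=4: m=27, d=4, a=13
  k=5: m=25, d=53, a=1
  k=6: m=28, d=1, a=56
d=1 and a=2a₀=56 at k=6, so the next step gives (m, d) = (28, 53) again — its k=1 value — and the period has length 6.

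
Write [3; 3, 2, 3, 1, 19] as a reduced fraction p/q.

Using pₖ = aₖpₖ₋₁ + pₖ₋₂ and qₖ = aₖqₖ₋₁ + qₖ₋₂:
  k=0: a=3, p=3, q=1
  k=1: a=3, p=10, q=3
  k=2: a=2, p=23, q=7
  k=3: a=3, p=79, q=24
  k=4: a=1, p=102, q=31
  k=5: a=19, p=2017, q=613

2017/613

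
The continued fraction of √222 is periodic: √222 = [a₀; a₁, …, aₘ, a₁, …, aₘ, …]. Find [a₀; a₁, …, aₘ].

[14; 1, 8, 1, 28]

a₀ = ⌊√222⌋ = 14.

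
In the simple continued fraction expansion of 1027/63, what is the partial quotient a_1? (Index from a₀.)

3

1027 = 16·63 + 19   →  a_0 = 16
63 = 3·19 + 6   →  a_1 = 3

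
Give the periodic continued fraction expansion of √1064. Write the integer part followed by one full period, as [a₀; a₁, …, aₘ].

[32; 1, 1, 1, 1, 1, 1, 1, 64]

a₀ = ⌊√1064⌋ = 32.
With m₀=0, d₀=1 and mₖ₊₁ = dₖaₖ − mₖ, dₖ₊₁ = (n − mₖ₊₁²)/dₖ, aₖ₊₁ = ⌊(a₀+mₖ₊₁)/dₖ₊₁⌋:
  k=1: m=32, d=40, a=1
  k=2: m=8, d=25, a=1
  k=3: m=17, d=31, a=1
  k=4: m=14, d=28, a=1
  k=5: m=14, d=31, a=1
  k=6: m=17, d=25, a=1
  k=7: m=8, d=40, a=1
  k=8: m=32, d=1, a=64
d=1 and a=2a₀=64 at k=8, so the next step gives (m, d) = (32, 40) again — its k=1 value — and the period has length 8.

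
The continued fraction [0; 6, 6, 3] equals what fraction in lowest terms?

Using pₖ = aₖpₖ₋₁ + pₖ₋₂ and qₖ = aₖqₖ₋₁ + qₖ₋₂:
  k=0: a=0, p=0, q=1
  k=1: a=6, p=1, q=6
  k=2: a=6, p=6, q=37
  k=3: a=3, p=19, q=117

19/117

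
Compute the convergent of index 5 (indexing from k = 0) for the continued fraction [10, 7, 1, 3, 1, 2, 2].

Using pₖ = aₖpₖ₋₁ + pₖ₋₂, qₖ = aₖqₖ₋₁ + qₖ₋₂ (with p₋₁=1, p₋₂=0, q₋₁=0, q₋₂=1):
  k=0: a=10, p=10, q=1
  k=1: a=7, p=71, q=7
  k=2: a=1, p=81, q=8
  k=3: a=3, p=314, q=31
  k=4: a=1, p=395, q=39
  k=5: a=2, p=1104, q=109

1104/109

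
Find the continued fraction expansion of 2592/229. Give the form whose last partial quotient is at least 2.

2592 = 11*229 + 73
229 = 3*73 + 10
73 = 7*10 + 3
10 = 3*3 + 1
3 = 3*1 + 0  (stop)
So 2592/229 = [11; 3, 7, 3, 3].

[11; 3, 7, 3, 3]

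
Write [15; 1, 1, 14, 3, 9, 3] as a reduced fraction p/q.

40018/2579

Fold from the inside: start with 3/1.
  9 + 1/3 = 28/3
  3 + 3/28 = 87/28
  14 + 28/87 = 1246/87
  1 + 87/1246 = 1333/1246
  1 + 1246/1333 = 2579/1333
  15 + 1333/2579 = 40018/2579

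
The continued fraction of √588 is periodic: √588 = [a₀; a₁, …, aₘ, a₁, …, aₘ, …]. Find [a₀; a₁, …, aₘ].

a₀ = ⌊√588⌋ = 24.
With m₀=0, d₀=1 and mₖ₊₁ = dₖaₖ − mₖ, dₖ₊₁ = (n − mₖ₊₁²)/dₖ, aₖ₊₁ = ⌊(a₀+mₖ₊₁)/dₖ₊₁⌋:
  k=1: m=24, d=12, a=4
  k=2: m=24, d=1, a=48
d=1 and a=2a₀=48 at k=2, so the next step gives (m, d) = (24, 12) again — its k=1 value — and the period has length 2.

[24; 4, 48]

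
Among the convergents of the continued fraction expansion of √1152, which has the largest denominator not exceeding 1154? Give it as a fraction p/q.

√1152 = [33; 1, 15, 1, 66, …] (period length 4).
Convergents:
  p_0/q_0 = 33/1
  p_1/q_1 = 34/1
  p_2/q_2 = 543/16
  p_3/q_3 = 577/17
  p_4/q_4 = 38625/1138
  p_5/q_5 = 39202/1155
q_4 = 1138 ≤ 1154 < 1155 = q_5, so the answer is 38625/1138.

38625/1138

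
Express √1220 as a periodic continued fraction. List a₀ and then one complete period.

a₀ = ⌊√1220⌋ = 34.
With m₀=0, d₀=1 and mₖ₊₁ = dₖaₖ − mₖ, dₖ₊₁ = (n − mₖ₊₁²)/dₖ, aₖ₊₁ = ⌊(a₀+mₖ₊₁)/dₖ₊₁⌋:
  k=1: m=34, d=64, a=1
  k=2: m=30, d=5, a=12
  k=3: m=30, d=64, a=1
  k=4: m=34, d=1, a=68
d=1 and a=2a₀=68 at k=4, so the next step gives (m, d) = (34, 64) again — its k=1 value — and the period has length 4.

[34; 1, 12, 1, 68]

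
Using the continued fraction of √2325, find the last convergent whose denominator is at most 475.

12151/252

√2325 = [48; 4, 1, 1, 2, 1, 1, 4, 96, …] (period length 8).
Convergents:
  p_0/q_0 = 48/1
  p_1/q_1 = 193/4
  p_2/q_2 = 241/5
  p_3/q_3 = 434/9
  p_4/q_4 = 1109/23
  p_5/q_5 = 1543/32
  p_6/q_6 = 2652/55
  p_7/q_7 = 12151/252
  p_8/q_8 = 1169148/24247
q_7 = 252 ≤ 475 < 24247 = q_8, so the answer is 12151/252.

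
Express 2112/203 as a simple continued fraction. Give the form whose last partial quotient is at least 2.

[10; 2, 2, 9, 1, 3]

2112 = 10·203 + 82
203 = 2·82 + 39
82 = 2·39 + 4
39 = 9·4 + 3
4 = 1·3 + 1
3 = 3·1 + 0  (stop)
So 2112/203 = [10; 2, 2, 9, 1, 3].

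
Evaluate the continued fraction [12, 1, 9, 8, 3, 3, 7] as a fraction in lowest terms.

Using pₖ = aₖpₖ₋₁ + pₖ₋₂ and qₖ = aₖqₖ₋₁ + qₖ₋₂:
  k=0: a=12, p=12, q=1
  k=1: a=1, p=13, q=1
  k=2: a=9, p=129, q=10
  k=3: a=8, p=1045, q=81
  k=4: a=3, p=3264, q=253
  k=5: a=3, p=10837, q=840
  k=6: a=7, p=79123, q=6133

79123/6133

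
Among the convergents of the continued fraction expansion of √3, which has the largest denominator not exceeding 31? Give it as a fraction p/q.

√3 = [1; 1, 2, …] (period length 2).
Convergents:
  p_0/q_0 = 1/1
  p_1/q_1 = 2/1
  p_2/q_2 = 5/3
  p_3/q_3 = 7/4
  p_4/q_4 = 19/11
  p_5/q_5 = 26/15
  p_6/q_6 = 71/41
q_5 = 15 ≤ 31 < 41 = q_6, so the answer is 26/15.

26/15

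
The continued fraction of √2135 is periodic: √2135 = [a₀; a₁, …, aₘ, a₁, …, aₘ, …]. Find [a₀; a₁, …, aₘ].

[46; 4, 1, 5, 1, 4, 92]

a₀ = ⌊√2135⌋ = 46.
With m₀=0, d₀=1 and mₖ₊₁ = dₖaₖ − mₖ, dₖ₊₁ = (n − mₖ₊₁²)/dₖ, aₖ₊₁ = ⌊(a₀+mₖ₊₁)/dₖ₊₁⌋:
  k=1: m=46, d=19, a=4
  k=2: m=30, d=65, a=1
  k=3: m=35, d=14, a=5
  k=4: m=35, d=65, a=1
  k=5: m=30, d=19, a=4
  k=6: m=46, d=1, a=92
d=1 and a=2a₀=92 at k=6, so the next step gives (m, d) = (46, 19) again — its k=1 value — and the period has length 6.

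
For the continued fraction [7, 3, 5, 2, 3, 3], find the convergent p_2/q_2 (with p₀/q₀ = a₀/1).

117/16

Using pₖ = aₖpₖ₋₁ + pₖ₋₂, qₖ = aₖqₖ₋₁ + qₖ₋₂ (with p₋₁=1, p₋₂=0, q₋₁=0, q₋₂=1):
  k=0: a=7, p=7, q=1
  k=1: a=3, p=22, q=3
  k=2: a=5, p=117, q=16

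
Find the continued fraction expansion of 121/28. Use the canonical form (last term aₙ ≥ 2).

[4; 3, 9]

121 = 4·28 + 9
28 = 3·9 + 1
9 = 9·1 + 0  (stop)
So 121/28 = [4; 3, 9].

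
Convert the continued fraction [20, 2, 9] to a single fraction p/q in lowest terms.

389/19

Using pₖ = aₖpₖ₋₁ + pₖ₋₂ and qₖ = aₖqₖ₋₁ + qₖ₋₂:
  k=0: a=20, p=20, q=1
  k=1: a=2, p=41, q=2
  k=2: a=9, p=389, q=19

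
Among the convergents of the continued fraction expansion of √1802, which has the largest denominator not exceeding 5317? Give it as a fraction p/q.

√1802 = [42; 2, 4, 2, 84, …] (period length 4).
Convergents:
  p_0/q_0 = 42/1
  p_1/q_1 = 85/2
  p_2/q_2 = 382/9
  p_3/q_3 = 849/20
  p_4/q_4 = 71698/1689
  p_5/q_5 = 144245/3398
  p_6/q_6 = 648678/15281
q_5 = 3398 ≤ 5317 < 15281 = q_6, so the answer is 144245/3398.

144245/3398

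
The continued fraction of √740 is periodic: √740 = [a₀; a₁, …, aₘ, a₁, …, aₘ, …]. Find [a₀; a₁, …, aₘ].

[27; 4, 1, 12, 1, 4, 54]

a₀ = ⌊√740⌋ = 27.
With m₀=0, d₀=1 and mₖ₊₁ = dₖaₖ − mₖ, dₖ₊₁ = (n − mₖ₊₁²)/dₖ, aₖ₊₁ = ⌊(a₀+mₖ₊₁)/dₖ₊₁⌋:
  k=1: m=27, d=11, a=4
  k=2: m=17, d=41, a=1
  k=3: m=24, d=4, a=12
  k=4: m=24, d=41, a=1
  k=5: m=17, d=11, a=4
  k=6: m=27, d=1, a=54
d=1 and a=2a₀=54 at k=6, so the next step gives (m, d) = (27, 11) again — its k=1 value — and the period has length 6.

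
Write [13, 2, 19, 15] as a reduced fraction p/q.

Fold from the inside: start with 15/1.
  19 + 1/15 = 286/15
  2 + 15/286 = 587/286
  13 + 286/587 = 7917/587

7917/587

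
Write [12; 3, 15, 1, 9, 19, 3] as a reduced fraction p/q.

349986/28393

Using pₖ = aₖpₖ₋₁ + pₖ₋₂ and qₖ = aₖqₖ₋₁ + qₖ₋₂:
  k=0: a=12, p=12, q=1
  k=1: a=3, p=37, q=3
  k=2: a=15, p=567, q=46
  k=3: a=1, p=604, q=49
  k=4: a=9, p=6003, q=487
  k=5: a=19, p=114661, q=9302
  k=6: a=3, p=349986, q=28393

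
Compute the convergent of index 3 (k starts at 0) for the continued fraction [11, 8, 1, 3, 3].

389/35

Using pₖ = aₖpₖ₋₁ + pₖ₋₂, qₖ = aₖqₖ₋₁ + qₖ₋₂ (with p₋₁=1, p₋₂=0, q₋₁=0, q₋₂=1):
  k=0: a=11, p=11, q=1
  k=1: a=8, p=89, q=8
  k=2: a=1, p=100, q=9
  k=3: a=3, p=389, q=35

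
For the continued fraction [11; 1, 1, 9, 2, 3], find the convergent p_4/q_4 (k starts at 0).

461/40

Using pₖ = aₖpₖ₋₁ + pₖ₋₂, qₖ = aₖqₖ₋₁ + qₖ₋₂ (with p₋₁=1, p₋₂=0, q₋₁=0, q₋₂=1):
  k=0: a=11, p=11, q=1
  k=1: a=1, p=12, q=1
  k=2: a=1, p=23, q=2
  k=3: a=9, p=219, q=19
  k=4: a=2, p=461, q=40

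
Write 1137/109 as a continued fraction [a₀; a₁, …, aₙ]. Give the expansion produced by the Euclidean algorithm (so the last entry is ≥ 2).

1137 = 10·109 + 47
109 = 2·47 + 15
47 = 3·15 + 2
15 = 7·2 + 1
2 = 2·1 + 0  (stop)
So 1137/109 = [10; 2, 3, 7, 2].

[10; 2, 3, 7, 2]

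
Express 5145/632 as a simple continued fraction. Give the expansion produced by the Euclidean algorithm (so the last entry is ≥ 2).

5145 = 8·632 + 89
632 = 7·89 + 9
89 = 9·9 + 8
9 = 1·8 + 1
8 = 8·1 + 0  (stop)
So 5145/632 = [8; 7, 9, 1, 8].

[8; 7, 9, 1, 8]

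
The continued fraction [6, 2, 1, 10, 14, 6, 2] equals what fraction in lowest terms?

37599/5927

Using pₖ = aₖpₖ₋₁ + pₖ₋₂ and qₖ = aₖqₖ₋₁ + qₖ₋₂:
  k=0: a=6, p=6, q=1
  k=1: a=2, p=13, q=2
  k=2: a=1, p=19, q=3
  k=3: a=10, p=203, q=32
  k=4: a=14, p=2861, q=451
  k=5: a=6, p=17369, q=2738
  k=6: a=2, p=37599, q=5927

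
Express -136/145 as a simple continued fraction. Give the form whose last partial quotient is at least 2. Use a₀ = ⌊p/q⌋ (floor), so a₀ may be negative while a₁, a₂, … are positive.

-136 = -1×145 + 9
145 = 16×9 + 1
9 = 9×1 + 0  (stop)
So -136/145 = [-1; 16, 9].

[-1; 16, 9]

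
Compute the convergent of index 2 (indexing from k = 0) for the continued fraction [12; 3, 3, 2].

123/10

Using pₖ = aₖpₖ₋₁ + pₖ₋₂, qₖ = aₖqₖ₋₁ + qₖ₋₂ (with p₋₁=1, p₋₂=0, q₋₁=0, q₋₂=1):
  k=0: a=12, p=12, q=1
  k=1: a=3, p=37, q=3
  k=2: a=3, p=123, q=10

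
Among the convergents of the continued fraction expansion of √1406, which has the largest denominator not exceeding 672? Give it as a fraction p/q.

11249/300

√1406 = [37; 2, 74, …] (period length 2).
Convergents:
  p_0/q_0 = 37/1
  p_1/q_1 = 75/2
  p_2/q_2 = 5587/149
  p_3/q_3 = 11249/300
  p_4/q_4 = 838013/22349
q_3 = 300 ≤ 672 < 22349 = q_4, so the answer is 11249/300.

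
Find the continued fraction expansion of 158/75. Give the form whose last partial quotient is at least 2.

[2; 9, 2, 1, 2]

158 = 2*75 + 8
75 = 9*8 + 3
8 = 2*3 + 2
3 = 1*2 + 1
2 = 2*1 + 0  (stop)
So 158/75 = [2; 9, 2, 1, 2].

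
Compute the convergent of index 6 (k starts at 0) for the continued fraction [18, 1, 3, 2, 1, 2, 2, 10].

Using pₖ = aₖpₖ₋₁ + pₖ₋₂, qₖ = aₖqₖ₋₁ + qₖ₋₂ (with p₋₁=1, p₋₂=0, q₋₁=0, q₋₂=1):
  k=0: a=18, p=18, q=1
  k=1: a=1, p=19, q=1
  k=2: a=3, p=75, q=4
  k=3: a=2, p=169, q=9
  k=4: a=1, p=244, q=13
  k=5: a=2, p=657, q=35
  k=6: a=2, p=1558, q=83

1558/83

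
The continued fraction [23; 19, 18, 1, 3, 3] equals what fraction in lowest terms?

Using pₖ = aₖpₖ₋₁ + pₖ₋₂ and qₖ = aₖqₖ₋₁ + qₖ₋₂:
  k=0: a=23, p=23, q=1
  k=1: a=19, p=438, q=19
  k=2: a=18, p=7907, q=343
  k=3: a=1, p=8345, q=362
  k=4: a=3, p=32942, q=1429
  k=5: a=3, p=107171, q=4649

107171/4649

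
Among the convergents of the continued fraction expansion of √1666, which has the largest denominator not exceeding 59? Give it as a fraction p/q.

√1666 = [40; 1, 4, 2, 4, 1, 80, …] (period length 6).
Convergents:
  p_0/q_0 = 40/1
  p_1/q_1 = 41/1
  p_2/q_2 = 204/5
  p_3/q_3 = 449/11
  p_4/q_4 = 2000/49
  p_5/q_5 = 2449/60
q_4 = 49 ≤ 59 < 60 = q_5, so the answer is 2000/49.

2000/49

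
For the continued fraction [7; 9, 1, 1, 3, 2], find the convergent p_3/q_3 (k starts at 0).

135/19

Using pₖ = aₖpₖ₋₁ + pₖ₋₂, qₖ = aₖqₖ₋₁ + qₖ₋₂ (with p₋₁=1, p₋₂=0, q₋₁=0, q₋₂=1):
  k=0: a=7, p=7, q=1
  k=1: a=9, p=64, q=9
  k=2: a=1, p=71, q=10
  k=3: a=1, p=135, q=19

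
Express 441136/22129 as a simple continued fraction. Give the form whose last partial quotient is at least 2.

441136 = 19*22129 + 20685
22129 = 1*20685 + 1444
20685 = 14*1444 + 469
1444 = 3*469 + 37
469 = 12*37 + 25
37 = 1*25 + 12
25 = 2*12 + 1
12 = 12*1 + 0  (stop)
So 441136/22129 = [19; 1, 14, 3, 12, 1, 2, 12].

[19; 1, 14, 3, 12, 1, 2, 12]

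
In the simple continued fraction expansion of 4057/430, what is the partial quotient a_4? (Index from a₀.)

1

4057 = 9·430 + 187   →  a_0 = 9
430 = 2·187 + 56   →  a_1 = 2
187 = 3·56 + 19   →  a_2 = 3
56 = 2·19 + 18   →  a_3 = 2
19 = 1·18 + 1   →  a_4 = 1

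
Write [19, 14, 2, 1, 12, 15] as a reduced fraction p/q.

156715/8218

Fold from the inside: start with 15/1.
  12 + 1/15 = 181/15
  1 + 15/181 = 196/181
  2 + 181/196 = 573/196
  14 + 196/573 = 8218/573
  19 + 573/8218 = 156715/8218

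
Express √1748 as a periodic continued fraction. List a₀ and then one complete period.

a₀ = ⌊√1748⌋ = 41.
With m₀=0, d₀=1 and mₖ₊₁ = dₖaₖ − mₖ, dₖ₊₁ = (n − mₖ₊₁²)/dₖ, aₖ₊₁ = ⌊(a₀+mₖ₊₁)/dₖ₊₁⌋:
  k=1: m=41, d=67, a=1
  k=2: m=26, d=16, a=4
  k=3: m=38, d=19, a=4
  k=4: m=38, d=16, a=4
  k=5: m=26, d=67, a=1
  k=6: m=41, d=1, a=82
d=1 and a=2a₀=82 at k=6, so the next step gives (m, d) = (41, 67) again — its k=1 value — and the period has length 6.

[41; 1, 4, 4, 4, 1, 82]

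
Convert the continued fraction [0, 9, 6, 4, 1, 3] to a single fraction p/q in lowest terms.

118/1081

Fold from the inside: start with 3/1.
  1 + 1/3 = 4/3
  4 + 3/4 = 19/4
  6 + 4/19 = 118/19
  9 + 19/118 = 1081/118
  0 + 118/1081 = 118/1081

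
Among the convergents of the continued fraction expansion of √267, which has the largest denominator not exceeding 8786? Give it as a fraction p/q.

77681/4754

√267 = [16; 2, 1, 15, 1, 2, 32, …] (period length 6).
Convergents:
  p_0/q_0 = 16/1
  p_1/q_1 = 33/2
  p_2/q_2 = 49/3
  p_3/q_3 = 768/47
  p_4/q_4 = 817/50
  p_5/q_5 = 2402/147
  p_6/q_6 = 77681/4754
  p_7/q_7 = 157764/9655
q_6 = 4754 ≤ 8786 < 9655 = q_7, so the answer is 77681/4754.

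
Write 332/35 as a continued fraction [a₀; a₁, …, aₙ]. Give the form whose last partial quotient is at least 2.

332 = 9*35 + 17
35 = 2*17 + 1
17 = 17*1 + 0  (stop)
So 332/35 = [9; 2, 17].

[9; 2, 17]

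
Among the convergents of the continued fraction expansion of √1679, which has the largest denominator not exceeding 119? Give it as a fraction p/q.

1680/41

√1679 = [40; 1, 39, 1, 80, …] (period length 4).
Convergents:
  p_0/q_0 = 40/1
  p_1/q_1 = 41/1
  p_2/q_2 = 1639/40
  p_3/q_3 = 1680/41
  p_4/q_4 = 136039/3320
q_3 = 41 ≤ 119 < 3320 = q_4, so the answer is 1680/41.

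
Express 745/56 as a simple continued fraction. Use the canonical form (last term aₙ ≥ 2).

745 = 13·56 + 17
56 = 3·17 + 5
17 = 3·5 + 2
5 = 2·2 + 1
2 = 2·1 + 0  (stop)
So 745/56 = [13; 3, 3, 2, 2].

[13; 3, 3, 2, 2]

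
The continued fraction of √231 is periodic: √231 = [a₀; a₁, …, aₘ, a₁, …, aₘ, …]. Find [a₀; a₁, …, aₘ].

a₀ = ⌊√231⌋ = 15.
With m₀=0, d₀=1 and mₖ₊₁ = dₖaₖ − mₖ, dₖ₊₁ = (n − mₖ₊₁²)/dₖ, aₖ₊₁ = ⌊(a₀+mₖ₊₁)/dₖ₊₁⌋:
  k=1: m=15, d=6, a=5
  k=2: m=15, d=1, a=30
d=1 and a=2a₀=30 at k=2, so the next step gives (m, d) = (15, 6) again — its k=1 value — and the period has length 2.

[15; 5, 30]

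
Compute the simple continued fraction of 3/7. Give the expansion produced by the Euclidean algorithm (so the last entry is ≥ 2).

[0; 2, 3]

3 = 0·7 + 3
7 = 2·3 + 1
3 = 3·1 + 0  (stop)
So 3/7 = [0; 2, 3].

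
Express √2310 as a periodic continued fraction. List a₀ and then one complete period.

a₀ = ⌊√2310⌋ = 48.
With m₀=0, d₀=1 and mₖ₊₁ = dₖaₖ − mₖ, dₖ₊₁ = (n − mₖ₊₁²)/dₖ, aₖ₊₁ = ⌊(a₀+mₖ₊₁)/dₖ₊₁⌋:
  k=1: m=48, d=6, a=16
  k=2: m=48, d=1, a=96
d=1 and a=2a₀=96 at k=2, so the next step gives (m, d) = (48, 6) again — its k=1 value — and the period has length 2.

[48; 16, 96]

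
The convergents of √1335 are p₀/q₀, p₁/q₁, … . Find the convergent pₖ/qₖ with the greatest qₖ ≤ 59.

475/13

√1335 = [36; 1, 1, 6, 7, 6, 1, 1, 72, …] (period length 8).
Convergents:
  p_0/q_0 = 36/1
  p_1/q_1 = 37/1
  p_2/q_2 = 73/2
  p_3/q_3 = 475/13
  p_4/q_4 = 3398/93
q_3 = 13 ≤ 59 < 93 = q_4, so the answer is 475/13.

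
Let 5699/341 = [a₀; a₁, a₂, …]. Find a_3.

5699 = 16·341 + 243   →  a_0 = 16
341 = 1·243 + 98   →  a_1 = 1
243 = 2·98 + 47   →  a_2 = 2
98 = 2·47 + 4   →  a_3 = 2

2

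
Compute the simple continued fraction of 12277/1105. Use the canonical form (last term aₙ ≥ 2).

[11; 9, 17, 2, 3]

12277 = 11·1105 + 122
1105 = 9·122 + 7
122 = 17·7 + 3
7 = 2·3 + 1
3 = 3·1 + 0  (stop)
So 12277/1105 = [11; 9, 17, 2, 3].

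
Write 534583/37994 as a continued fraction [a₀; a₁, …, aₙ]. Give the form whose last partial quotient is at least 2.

[14; 14, 4, 15, 3, 1, 10]

534583 = 14·37994 + 2667
37994 = 14·2667 + 656
2667 = 4·656 + 43
656 = 15·43 + 11
43 = 3·11 + 10
11 = 1·10 + 1
10 = 10·1 + 0  (stop)
So 534583/37994 = [14; 14, 4, 15, 3, 1, 10].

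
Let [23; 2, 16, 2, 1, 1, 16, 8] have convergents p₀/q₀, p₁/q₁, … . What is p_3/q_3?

1597/68

Using pₖ = aₖpₖ₋₁ + pₖ₋₂, qₖ = aₖqₖ₋₁ + qₖ₋₂ (with p₋₁=1, p₋₂=0, q₋₁=0, q₋₂=1):
  k=0: a=23, p=23, q=1
  k=1: a=2, p=47, q=2
  k=2: a=16, p=775, q=33
  k=3: a=2, p=1597, q=68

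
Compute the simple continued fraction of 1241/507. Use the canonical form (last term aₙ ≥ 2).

1241 = 2·507 + 227
507 = 2·227 + 53
227 = 4·53 + 15
53 = 3·15 + 8
15 = 1·8 + 7
8 = 1·7 + 1
7 = 7·1 + 0  (stop)
So 1241/507 = [2; 2, 4, 3, 1, 1, 7].

[2; 2, 4, 3, 1, 1, 7]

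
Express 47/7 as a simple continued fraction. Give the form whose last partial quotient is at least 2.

47 = 6·7 + 5
7 = 1·5 + 2
5 = 2·2 + 1
2 = 2·1 + 0  (stop)
So 47/7 = [6; 1, 2, 2].

[6; 1, 2, 2]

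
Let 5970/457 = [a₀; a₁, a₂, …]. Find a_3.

3

5970 = 13·457 + 29   →  a_0 = 13
457 = 15·29 + 22   →  a_1 = 15
29 = 1·22 + 7   →  a_2 = 1
22 = 3·7 + 1   →  a_3 = 3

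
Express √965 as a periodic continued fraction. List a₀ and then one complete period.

a₀ = ⌊√965⌋ = 31.
With m₀=0, d₀=1 and mₖ₊₁ = dₖaₖ − mₖ, dₖ₊₁ = (n − mₖ₊₁²)/dₖ, aₖ₊₁ = ⌊(a₀+mₖ₊₁)/dₖ₊₁⌋:
  k=1: m=31, d=4, a=15
  k=2: m=29, d=31, a=1
  k=3: m=2, d=31, a=1
  k=4: m=29, d=4, a=15
  k=5: m=31, d=1, a=62
d=1 and a=2a₀=62 at k=5, so the next step gives (m, d) = (31, 4) again — its k=1 value — and the period has length 5.

[31; 15, 1, 1, 15, 62]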